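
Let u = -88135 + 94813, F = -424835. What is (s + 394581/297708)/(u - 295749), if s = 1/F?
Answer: -18625724603/4062307638363420 ≈ -4.5850e-6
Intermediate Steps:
s = -1/424835 (s = 1/(-424835) = -1/424835 ≈ -2.3539e-6)
u = 6678
(s + 394581/297708)/(u - 295749) = (-1/424835 + 394581/297708)/(6678 - 295749) = (-1/424835 + 394581*(1/297708))/(-289071) = (-1/424835 + 131527/99236)*(-1/289071) = (55877173809/42158926060)*(-1/289071) = -18625724603/4062307638363420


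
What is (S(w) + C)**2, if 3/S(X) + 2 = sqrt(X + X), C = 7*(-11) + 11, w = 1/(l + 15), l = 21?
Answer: 22982598/5041 + 86292*sqrt(2)/5041 ≈ 4583.3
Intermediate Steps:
w = 1/36 (w = 1/(21 + 15) = 1/36 ≈ 0.027778)
C = -66 (C = -77 + 11 = -66)
S(X) = 3/(-2 + sqrt(2)*sqrt(X)) (S(X) = 3/(-2 + sqrt(X + X)) = 3/(-2 + sqrt(2*X)) = 3/(-2 + sqrt(2)*sqrt(X)))
(S(w) + C)**2 = (3/(-2 + sqrt(2)*sqrt(1/36)) - 66)**2 = (3/(-2 + sqrt(2)*(1/6)) - 66)**2 = (3/(-2 + sqrt(2)/6) - 66)**2 = (-66 + 3/(-2 + sqrt(2)/6))**2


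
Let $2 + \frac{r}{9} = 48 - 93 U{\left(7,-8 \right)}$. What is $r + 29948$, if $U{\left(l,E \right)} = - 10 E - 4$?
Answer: $-33250$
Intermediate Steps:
$U{\left(l,E \right)} = -4 - 10 E$
$r = -63198$ ($r = -18 + 9 \left(48 - 93 \left(-4 - -80\right)\right) = -18 + 9 \left(48 - 93 \left(-4 + 80\right)\right) = -18 + 9 \left(48 - 7068\right) = -18 + 9 \left(-7020\right) = -18 - 63180 = -63198$)
$r + 29948 = -63198 + 29948 = -33250$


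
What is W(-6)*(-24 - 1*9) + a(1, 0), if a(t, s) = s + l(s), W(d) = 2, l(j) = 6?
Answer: -60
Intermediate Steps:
a(t, s) = 6 + s (a(t, s) = s + 6 = 6 + s)
W(-6)*(-24 - 1*9) + a(1, 0) = 2*(-24 - 1*9) + (6 + 0) = 2*(-24 - 9) + 6 = 2*(-33) + 6 = -66 + 6 = -60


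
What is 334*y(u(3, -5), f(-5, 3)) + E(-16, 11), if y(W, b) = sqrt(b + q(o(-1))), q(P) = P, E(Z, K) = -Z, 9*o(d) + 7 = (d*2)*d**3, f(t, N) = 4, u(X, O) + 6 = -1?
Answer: 16 + 334*sqrt(31)/3 ≈ 635.88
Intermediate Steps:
u(X, O) = -7 (u(X, O) = -6 - 1 = -7)
o(d) = -7/9 + 2*d**4/9 (o(d) = -7/9 + ((d*2)*d**3)/9 = -7/9 + ((2*d)*d**3)/9 = -7/9 + (2*d**4)/9 = -7/9 + 2*d**4/9)
y(W, b) = sqrt(-5/9 + b) (y(W, b) = sqrt(b + (-7/9 + (2/9)*(-1)**4)) = sqrt(b + (-7/9 + (2/9)*1)) = sqrt(b + (-7/9 + 2/9)) = sqrt(b - 5/9) = sqrt(-5/9 + b))
334*y(u(3, -5), f(-5, 3)) + E(-16, 11) = 334*(sqrt(-5 + 9*4)/3) - 1*(-16) = 334*(sqrt(-5 + 36)/3) + 16 = 334*(sqrt(31)/3) + 16 = 334*sqrt(31)/3 + 16 = 16 + 334*sqrt(31)/3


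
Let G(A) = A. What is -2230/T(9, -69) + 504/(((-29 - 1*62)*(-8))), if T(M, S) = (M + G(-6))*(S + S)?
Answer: 16358/2691 ≈ 6.0788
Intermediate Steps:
T(M, S) = 2*S*(-6 + M) (T(M, S) = (M - 6)*(S + S) = (-6 + M)*(2*S) = 2*S*(-6 + M))
-2230/T(9, -69) + 504/(((-29 - 1*62)*(-8))) = -2230*(-1/(138*(-6 + 9))) + 504/(((-29 - 1*62)*(-8))) = -2230/(2*(-69)*3) + 504/(((-29 - 62)*(-8))) = -2230/(-414) + 504/((-91*(-8))) = -2230*(-1/414) + 504/728 = 1115/207 + 504*(1/728) = 1115/207 + 9/13 = 16358/2691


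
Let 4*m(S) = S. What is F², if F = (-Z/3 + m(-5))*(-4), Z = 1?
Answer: 361/9 ≈ 40.111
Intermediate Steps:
m(S) = S/4
F = 19/3 (F = (-1/3 + (¼)*(-5))*(-4) = (-1/3 - 5/4)*(-4) = (-1*⅓ - 5/4)*(-4) = (-⅓ - 5/4)*(-4) = -19/12*(-4) = 19/3 ≈ 6.3333)
F² = (19/3)² = 361/9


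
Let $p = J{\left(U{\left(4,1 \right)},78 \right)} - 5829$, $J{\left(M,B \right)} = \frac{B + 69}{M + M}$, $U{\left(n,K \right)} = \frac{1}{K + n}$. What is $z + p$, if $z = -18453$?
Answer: $- \frac{47829}{2} \approx -23915.0$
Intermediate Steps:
$J{\left(M,B \right)} = \frac{69 + B}{2 M}$
$p = - \frac{10923}{2}$ ($p = \frac{69 + 78}{2 \frac{1}{1 + 4}} - 5829 = \frac{1}{2} \frac{1}{\frac{1}{5}} \cdot 147 - 5829 = \frac{1}{2} \cdot 5 \cdot 147 - 5829 = \frac{735}{2} - 5829 = - \frac{10923}{2} \approx -5461.5$)
$z + p = -18453 - \frac{10923}{2} = - \frac{47829}{2}$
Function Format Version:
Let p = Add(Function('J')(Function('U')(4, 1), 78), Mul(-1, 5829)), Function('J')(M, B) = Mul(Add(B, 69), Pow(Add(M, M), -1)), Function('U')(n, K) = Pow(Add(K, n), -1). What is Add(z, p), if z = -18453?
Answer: Rational(-47829, 2) ≈ -23915.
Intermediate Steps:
Function('J')(M, B) = Mul(Rational(1, 2), Pow(M, -1), Add(69, B)) (Function('J')(M, B) = Mul(Add(69, B), Pow(Mul(2, M), -1)) = Mul(Add(69, B), Mul(Rational(1, 2), Pow(M, -1))) = Mul(Rational(1, 2), Pow(M, -1), Add(69, B)))
p = Rational(-10923, 2) (p = Add(Mul(Rational(1, 2), Pow(Pow(Add(1, 4), -1), -1), Add(69, 78)), Mul(-1, 5829)) = Add(Mul(Rational(1, 2), Pow(Pow(5, -1), -1), 147), -5829) = Add(Mul(Rational(1, 2), Pow(Rational(1, 5), -1), 147), -5829) = Add(Mul(Rational(1, 2), 5, 147), -5829) = Add(Rational(735, 2), -5829) = Rational(-10923, 2) ≈ -5461.5)
Add(z, p) = Add(-18453, Rational(-10923, 2)) = Rational(-47829, 2)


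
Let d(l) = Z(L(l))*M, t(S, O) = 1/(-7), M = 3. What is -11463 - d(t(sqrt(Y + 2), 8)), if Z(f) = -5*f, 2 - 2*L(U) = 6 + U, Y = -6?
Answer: -160887/14 ≈ -11492.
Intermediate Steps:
L(U) = -2 - U/2 (L(U) = 1 - (6 + U)/2 = 1 + (-3 - U/2) = -2 - U/2)
t(S, O) = -1/7
d(l) = 30 + 15*l/2 (d(l) = -5*(-2 - l/2)*3 = (10 + 5*l/2)*3 = 30 + 15*l/2)
-11463 - d(t(sqrt(Y + 2), 8)) = -11463 - (30 + (15/2)*(-1/7)) = -11463 - (30 - 15/14) = -11463 - 1*405/14 = -11463 - 405/14 = -160887/14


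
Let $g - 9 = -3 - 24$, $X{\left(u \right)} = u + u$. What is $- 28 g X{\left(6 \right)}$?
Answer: $6048$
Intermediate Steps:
$X{\left(u \right)} = 2 u$
$g = -18$ ($g = 9 - 27 = -18$)
$- 28 g X{\left(6 \right)} = \left(-28\right) \left(-18\right) 2 \cdot 6 = 504 \cdot 12 = 6048$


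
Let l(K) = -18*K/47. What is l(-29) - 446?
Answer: -20440/47 ≈ -434.89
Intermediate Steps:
l(K) = -18*K/47
l(-29) - 446 = -18/47*(-29) - 446 = 522/47 - 446 = -20440/47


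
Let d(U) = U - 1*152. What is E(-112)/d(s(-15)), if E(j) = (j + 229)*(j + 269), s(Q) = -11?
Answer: -18369/163 ≈ -112.69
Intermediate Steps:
E(j) = (229 + j)*(269 + j)
d(U) = -152 + U (d(U) = U - 152 = -152 + U)
E(-112)/d(s(-15)) = (61601 + (-112)² + 498*(-112))/(-152 - 11) = (61601 + 12544 - 55776)/(-163) = 18369*(-1/163) = -18369/163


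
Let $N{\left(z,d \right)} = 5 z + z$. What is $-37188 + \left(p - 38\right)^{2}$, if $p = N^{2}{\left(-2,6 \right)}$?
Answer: $-25952$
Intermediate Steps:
$N{\left(z,d \right)} = 6 z$
$p = 144$ ($p = \left(6 \left(-2\right)\right)^{2} = \left(-12\right)^{2} = 144$)
$-37188 + \left(p - 38\right)^{2} = -37188 + \left(144 - 38\right)^{2} = -37188 + 106^{2} = -37188 + 11236 = -25952$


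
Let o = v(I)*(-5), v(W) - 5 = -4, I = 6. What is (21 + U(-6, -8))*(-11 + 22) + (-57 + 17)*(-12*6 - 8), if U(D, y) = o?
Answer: 3376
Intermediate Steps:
v(W) = 1 (v(W) = 5 - 4 = 1)
o = -5 (o = 1*(-5) = -5)
U(D, y) = -5
(21 + U(-6, -8))*(-11 + 22) + (-57 + 17)*(-12*6 - 8) = (21 - 5)*(-11 + 22) + (-57 + 17)*(-12*6 - 8) = 16*11 - 40*(-72 - 8) = 176 - 40*(-80) = 176 + 3200 = 3376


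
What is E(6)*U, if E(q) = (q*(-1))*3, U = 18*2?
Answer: -648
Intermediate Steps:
U = 36
E(q) = -3*q (E(q) = -q*3 = -3*q)
E(6)*U = -3*6*36 = -18*36 = -648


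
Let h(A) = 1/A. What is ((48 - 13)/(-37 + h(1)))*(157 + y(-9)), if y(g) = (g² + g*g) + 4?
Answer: -11305/36 ≈ -314.03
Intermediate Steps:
y(g) = 4 + 2*g² (y(g) = (g² + g²) + 4 = 2*g² + 4 = 4 + 2*g²)
((48 - 13)/(-37 + h(1)))*(157 + y(-9)) = ((48 - 13)/(-37 + 1/1))*(157 + (4 + 2*(-9)²)) = (35/(-37 + 1))*(157 + (4 + 2*81)) = (35/(-36))*(157 + (4 + 162)) = (35*(-1/36))*(157 + 166) = -35/36*323 = -11305/36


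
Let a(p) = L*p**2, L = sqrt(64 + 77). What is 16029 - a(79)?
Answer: 16029 - 6241*sqrt(141) ≈ -58079.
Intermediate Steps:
L = sqrt(141) ≈ 11.874
a(p) = sqrt(141)*p**2
16029 - a(79) = 16029 - sqrt(141)*79**2 = 16029 - sqrt(141)*6241 = 16029 - 6241*sqrt(141)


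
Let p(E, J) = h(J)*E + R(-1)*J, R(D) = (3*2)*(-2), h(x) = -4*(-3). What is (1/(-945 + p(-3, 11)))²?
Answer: 1/1238769 ≈ 8.0725e-7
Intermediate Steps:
h(x) = 12
R(D) = -12 (R(D) = 6*(-2) = -12)
p(E, J) = -12*J + 12*E (p(E, J) = 12*E - 12*J = -12*J + 12*E)
(1/(-945 + p(-3, 11)))² = (1/(-945 + (-12*11 + 12*(-3))))² = (1/(-945 + (-132 - 36)))² = (1/(-945 - 168))² = (1/(-1113))² = (-1/1113)² = 1/1238769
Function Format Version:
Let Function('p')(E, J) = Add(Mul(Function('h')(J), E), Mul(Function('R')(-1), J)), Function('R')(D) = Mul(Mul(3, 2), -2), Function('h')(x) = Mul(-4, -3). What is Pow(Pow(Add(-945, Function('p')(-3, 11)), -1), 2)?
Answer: Rational(1, 1238769) ≈ 8.0725e-7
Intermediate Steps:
Function('h')(x) = 12
Function('R')(D) = -12 (Function('R')(D) = Mul(6, -2) = -12)
Function('p')(E, J) = Add(Mul(-12, J), Mul(12, E)) (Function('p')(E, J) = Add(Mul(12, E), Mul(-12, J)) = Add(Mul(-12, J), Mul(12, E)))
Pow(Pow(Add(-945, Function('p')(-3, 11)), -1), 2) = Pow(Pow(Add(-945, Add(Mul(-12, 11), Mul(12, -3))), -1), 2) = Pow(Pow(Add(-945, Add(-132, -36)), -1), 2) = Pow(Pow(Add(-945, -168), -1), 2) = Pow(Pow(-1113, -1), 2) = Pow(Rational(-1, 1113), 2) = Rational(1, 1238769)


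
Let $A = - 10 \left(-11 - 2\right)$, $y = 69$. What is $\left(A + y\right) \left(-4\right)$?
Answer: $-796$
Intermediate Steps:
$A = 130$ ($A = \left(-10\right) \left(-13\right) = 130$)
$\left(A + y\right) \left(-4\right) = \left(130 + 69\right) \left(-4\right) = 199 \left(-4\right) = -796$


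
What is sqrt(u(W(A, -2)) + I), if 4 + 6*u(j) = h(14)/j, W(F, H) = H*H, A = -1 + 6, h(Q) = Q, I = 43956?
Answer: sqrt(1582413)/6 ≈ 209.66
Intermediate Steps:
A = 5
W(F, H) = H**2
u(j) = -2/3 + 7/(3*j) (u(j) = -2/3 + (14/j)/6 = -2/3 + 7/(3*j))
sqrt(u(W(A, -2)) + I) = sqrt((7 - 2*(-2)**2)/(3*((-2)**2)) + 43956) = sqrt((1/3)*(7 - 2*4)/4 + 43956) = sqrt((1/3)*(1/4)*(7 - 8) + 43956) = sqrt((1/3)*(1/4)*(-1) + 43956) = sqrt(-1/12 + 43956) = sqrt(527471/12) = sqrt(1582413)/6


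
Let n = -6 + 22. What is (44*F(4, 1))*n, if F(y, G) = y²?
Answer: 11264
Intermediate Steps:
n = 16
(44*F(4, 1))*n = (44*4²)*16 = (44*16)*16 = 704*16 = 11264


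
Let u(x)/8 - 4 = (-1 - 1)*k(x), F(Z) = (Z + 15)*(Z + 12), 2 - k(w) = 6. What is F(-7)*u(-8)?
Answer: 3840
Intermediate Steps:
k(w) = -4 (k(w) = 2 - 1*6 = 2 - 6 = -4)
F(Z) = (12 + Z)*(15 + Z) (F(Z) = (15 + Z)*(12 + Z) = (12 + Z)*(15 + Z))
u(x) = 96 (u(x) = 32 + 8*((-1 - 1)*(-4)) = 32 + 8*(-2*(-4)) = 32 + 8*8 = 32 + 64 = 96)
F(-7)*u(-8) = (180 + (-7)² + 27*(-7))*96 = (180 + 49 - 189)*96 = 40*96 = 3840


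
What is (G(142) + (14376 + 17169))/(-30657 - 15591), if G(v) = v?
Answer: -31687/46248 ≈ -0.68515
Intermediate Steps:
(G(142) + (14376 + 17169))/(-30657 - 15591) = (142 + (14376 + 17169))/(-30657 - 15591) = (142 + 31545)/(-46248) = 31687*(-1/46248) = -31687/46248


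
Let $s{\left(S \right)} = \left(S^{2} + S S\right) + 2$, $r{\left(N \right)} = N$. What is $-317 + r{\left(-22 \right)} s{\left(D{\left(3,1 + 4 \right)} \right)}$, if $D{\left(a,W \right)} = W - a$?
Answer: $-537$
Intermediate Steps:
$s{\left(S \right)} = 2 + 2 S^{2}$ ($s{\left(S \right)} = \left(S^{2} + S^{2}\right) + 2 = 2 S^{2} + 2 = 2 + 2 S^{2}$)
$-317 + r{\left(-22 \right)} s{\left(D{\left(3,1 + 4 \right)} \right)} = -317 - 22 \left(2 + 2 \left(\left(1 + 4\right) - 3\right)^{2}\right) = -317 - 22 \left(2 + 2 \left(5 - 3\right)^{2}\right) = -317 - 22 \left(2 + 2 \cdot 2^{2}\right) = -317 - 22 \left(2 + 2 \cdot 4\right) = -317 - 22 \left(2 + 8\right) = -317 - 220 = -537$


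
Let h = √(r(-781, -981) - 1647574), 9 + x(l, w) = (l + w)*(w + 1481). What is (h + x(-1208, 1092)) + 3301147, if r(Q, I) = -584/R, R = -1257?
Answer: 3002670 + I*√2603246917038/1257 ≈ 3.0027e+6 + 1283.6*I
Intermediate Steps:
r(Q, I) = 584/1257 (r(Q, I) = -584/(-1257) = -584*(-1/1257) = 584/1257)
x(l, w) = -9 + (1481 + w)*(l + w) (x(l, w) = -9 + (l + w)*(w + 1481) = -9 + (l + w)*(1481 + w) = -9 + (1481 + w)*(l + w))
h = I*√2603246917038/1257 (h = √(584/1257 - 1647574) = √(-2070999934/1257) = I*√2603246917038/1257 ≈ 1283.6*I)
(h + x(-1208, 1092)) + 3301147 = (I*√2603246917038/1257 + (-9 + 1092² + 1481*(-1208) + 1481*1092 - 1208*1092)) + 3301147 = (I*√2603246917038/1257 + (-9 + 1192464 - 1789048 + 1617252 - 1319136)) + 3301147 = (I*√2603246917038/1257 - 298477) + 3301147 = (-298477 + I*√2603246917038/1257) + 3301147 = 3002670 + I*√2603246917038/1257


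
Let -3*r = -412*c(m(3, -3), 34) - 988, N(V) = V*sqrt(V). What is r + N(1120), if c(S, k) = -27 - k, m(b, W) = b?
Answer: -8048 + 4480*sqrt(70) ≈ 29434.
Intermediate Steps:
N(V) = V**(3/2)
r = -8048 (r = -(-412*(-27 - 1*34) - 988)/3 = -(-412*(-27 - 34) - 988)/3 = -(-412*(-61) - 988)/3 = -(25132 - 988)/3 = -1/3*24144 = -8048)
r + N(1120) = -8048 + 1120**(3/2) = -8048 + 4480*sqrt(70)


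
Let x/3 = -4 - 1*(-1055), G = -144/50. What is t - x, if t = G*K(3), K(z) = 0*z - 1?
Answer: -78753/25 ≈ -3150.1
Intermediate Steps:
K(z) = -1 (K(z) = 0 - 1 = -1)
G = -72/25 (G = -144*1/50 = -72/25 ≈ -2.8800)
x = 3153 (x = 3*(-4 - 1*(-1055)) = 3*(-4 + 1055) = 3*1051 = 3153)
t = 72/25 (t = -72/25*(-1) = 72/25 ≈ 2.8800)
t - x = 72/25 - 1*3153 = 72/25 - 3153 = -78753/25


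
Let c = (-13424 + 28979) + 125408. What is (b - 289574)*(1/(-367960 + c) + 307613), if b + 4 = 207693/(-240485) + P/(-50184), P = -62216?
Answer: -2033582633178128738692096/22829276016519 ≈ -8.9078e+10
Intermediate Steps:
c = 140963 (c = 15555 + 125408 = 140963)
b = -5466855964/1508562405 (b = -4 + (207693/(-240485) - 62216/(-50184)) = -4 + (207693*(-1/240485) - 62216*(-1/50184)) = -4 + (-207693/240485 + 7777/6273) = -4 + 567393656/1508562405 = -5466855964/1508562405 ≈ -3.6239)
(b - 289574)*(1/(-367960 + c) + 307613) = (-5466855964/1508562405 - 289574)*(1/(-367960 + 140963) + 307613) = -436845916721434*(1/(-226997) + 307613)/1508562405 = -436845916721434*(-1/226997 + 307613)/1508562405 = -436845916721434/1508562405*69827228160/226997 = -2033582633178128738692096/22829276016519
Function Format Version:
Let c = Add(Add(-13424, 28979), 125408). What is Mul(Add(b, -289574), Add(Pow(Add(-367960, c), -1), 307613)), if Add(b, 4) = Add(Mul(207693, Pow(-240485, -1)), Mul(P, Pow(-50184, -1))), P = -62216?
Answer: Rational(-2033582633178128738692096, 22829276016519) ≈ -8.9078e+10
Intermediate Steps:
c = 140963 (c = Add(15555, 125408) = 140963)
b = Rational(-5466855964, 1508562405) (b = Add(-4, Add(Mul(207693, Pow(-240485, -1)), Mul(-62216, Pow(-50184, -1)))) = Add(-4, Add(Mul(207693, Rational(-1, 240485)), Mul(-62216, Rational(-1, 50184)))) = Add(-4, Add(Rational(-207693, 240485), Rational(7777, 6273))) = Add(-4, Rational(567393656, 1508562405)) = Rational(-5466855964, 1508562405) ≈ -3.6239)
Mul(Add(b, -289574), Add(Pow(Add(-367960, c), -1), 307613)) = Mul(Add(Rational(-5466855964, 1508562405), -289574), Add(Pow(Add(-367960, 140963), -1), 307613)) = Mul(Rational(-436845916721434, 1508562405), Add(Pow(-226997, -1), 307613)) = Mul(Rational(-436845916721434, 1508562405), Add(Rational(-1, 226997), 307613)) = Mul(Rational(-436845916721434, 1508562405), Rational(69827228160, 226997)) = Rational(-2033582633178128738692096, 22829276016519)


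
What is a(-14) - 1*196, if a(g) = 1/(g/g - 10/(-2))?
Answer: -1175/6 ≈ -195.83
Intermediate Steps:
a(g) = ⅙ (a(g) = 1/(1 - 10*(-½)) = 1/(1 + 5) = 1/6 = ⅙)
a(-14) - 1*196 = ⅙ - 1*196 = ⅙ - 196 = -1175/6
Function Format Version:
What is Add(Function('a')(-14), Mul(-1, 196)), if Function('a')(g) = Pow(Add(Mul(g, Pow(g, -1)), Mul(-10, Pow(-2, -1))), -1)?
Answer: Rational(-1175, 6) ≈ -195.83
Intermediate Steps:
Function('a')(g) = Rational(1, 6) (Function('a')(g) = Pow(Add(1, Mul(-10, Rational(-1, 2))), -1) = Pow(Add(1, 5), -1) = Pow(6, -1) = Rational(1, 6))
Add(Function('a')(-14), Mul(-1, 196)) = Add(Rational(1, 6), Mul(-1, 196)) = Add(Rational(1, 6), -196) = Rational(-1175, 6)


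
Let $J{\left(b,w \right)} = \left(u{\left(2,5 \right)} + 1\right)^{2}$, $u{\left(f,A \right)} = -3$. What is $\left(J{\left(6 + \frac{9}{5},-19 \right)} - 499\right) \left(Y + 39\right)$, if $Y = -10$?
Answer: $-14355$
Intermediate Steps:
$J{\left(b,w \right)} = 4$ ($J{\left(b,w \right)} = \left(-3 + 1\right)^{2} = \left(-2\right)^{2} = 4$)
$\left(J{\left(6 + \frac{9}{5},-19 \right)} - 499\right) \left(Y + 39\right) = \left(4 - 499\right) \left(-10 + 39\right) = \left(-495\right) 29 = -14355$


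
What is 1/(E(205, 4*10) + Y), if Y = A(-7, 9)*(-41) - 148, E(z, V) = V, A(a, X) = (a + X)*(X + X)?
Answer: -1/1584 ≈ -0.00063131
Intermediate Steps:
A(a, X) = 2*X*(X + a) (A(a, X) = (X + a)*(2*X) = 2*X*(X + a))
Y = -1624 (Y = (2*9*(9 - 7))*(-41) - 148 = (2*9*2)*(-41) - 148 = 36*(-41) - 148 = -1476 - 148 = -1624)
1/(E(205, 4*10) + Y) = 1/(4*10 - 1624) = 1/(40 - 1624) = 1/(-1584) = -1/1584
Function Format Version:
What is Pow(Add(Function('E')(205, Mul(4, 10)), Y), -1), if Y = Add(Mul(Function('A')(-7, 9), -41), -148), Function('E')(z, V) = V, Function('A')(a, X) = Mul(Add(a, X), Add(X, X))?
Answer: Rational(-1, 1584) ≈ -0.00063131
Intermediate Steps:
Function('A')(a, X) = Mul(2, X, Add(X, a)) (Function('A')(a, X) = Mul(Add(X, a), Mul(2, X)) = Mul(2, X, Add(X, a)))
Y = -1624 (Y = Add(Mul(Mul(2, 9, Add(9, -7)), -41), -148) = Add(Mul(Mul(2, 9, 2), -41), -148) = Add(Mul(36, -41), -148) = Add(-1476, -148) = -1624)
Pow(Add(Function('E')(205, Mul(4, 10)), Y), -1) = Pow(Add(Mul(4, 10), -1624), -1) = Pow(Add(40, -1624), -1) = Pow(-1584, -1) = Rational(-1, 1584)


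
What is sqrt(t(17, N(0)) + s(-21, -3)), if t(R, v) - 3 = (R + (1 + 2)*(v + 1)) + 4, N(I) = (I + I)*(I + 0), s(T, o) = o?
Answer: 2*sqrt(6) ≈ 4.8990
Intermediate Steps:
N(I) = 2*I**2 (N(I) = (2*I)*I = 2*I**2)
t(R, v) = 10 + R + 3*v (t(R, v) = 3 + ((R + (1 + 2)*(v + 1)) + 4) = 3 + ((R + 3*(1 + v)) + 4) = 3 + ((R + (3 + 3*v)) + 4) = 3 + ((3 + R + 3*v) + 4) = 3 + (7 + R + 3*v) = 10 + R + 3*v)
sqrt(t(17, N(0)) + s(-21, -3)) = sqrt((10 + 17 + 3*(2*0**2)) - 3) = sqrt((10 + 17 + 3*(2*0)) - 3) = sqrt((10 + 17 + 3*0) - 3) = sqrt((10 + 17 + 0) - 3) = sqrt(27 - 3) = sqrt(24) = 2*sqrt(6)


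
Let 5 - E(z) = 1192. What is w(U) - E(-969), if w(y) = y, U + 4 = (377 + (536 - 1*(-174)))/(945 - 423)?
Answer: 618613/522 ≈ 1185.1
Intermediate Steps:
E(z) = -1187 (E(z) = 5 - 1*1192 = 5 - 1192 = -1187)
U = -1001/522 (U = -4 + (377 + (536 - 1*(-174)))/(945 - 423) = -4 + (377 + (536 + 174))/522 = -4 + (377 + 710)*(1/522) = -4 + 1087*(1/522) = -4 + 1087/522 = -1001/522 ≈ -1.9176)
w(U) - E(-969) = -1001/522 - 1*(-1187) = -1001/522 + 1187 = 618613/522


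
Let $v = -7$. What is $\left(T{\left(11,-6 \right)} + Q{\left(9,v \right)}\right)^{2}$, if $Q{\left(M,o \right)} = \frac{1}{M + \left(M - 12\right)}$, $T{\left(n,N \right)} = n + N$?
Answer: $\frac{961}{36} \approx 26.694$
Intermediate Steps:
$T{\left(n,N \right)} = N + n$
$Q{\left(M,o \right)} = \frac{1}{-12 + 2 M}$ ($Q{\left(M,o \right)} = \frac{1}{M + \left(-12 + M\right)} = \frac{1}{-12 + 2 M}$)
$\left(T{\left(11,-6 \right)} + Q{\left(9,v \right)}\right)^{2} = \left(\left(-6 + 11\right) + \frac{1}{2 \left(-6 + 9\right)}\right)^{2} = \left(5 + \frac{1}{2 \cdot 3}\right)^{2} = \left(5 + \frac{1}{2} \cdot \frac{1}{3}\right)^{2} = \left(5 + \frac{1}{6}\right)^{2} = \left(\frac{31}{6}\right)^{2} = \frac{961}{36}$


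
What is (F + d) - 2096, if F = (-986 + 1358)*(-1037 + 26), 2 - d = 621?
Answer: -378807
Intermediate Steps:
d = -619 (d = 2 - 1*621 = 2 - 621 = -619)
F = -376092 (F = 372*(-1011) = -376092)
(F + d) - 2096 = (-376092 - 619) - 2096 = -376711 - 2096 = -378807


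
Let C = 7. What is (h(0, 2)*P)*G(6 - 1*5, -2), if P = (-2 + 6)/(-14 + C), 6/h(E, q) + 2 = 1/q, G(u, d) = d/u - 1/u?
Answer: -48/7 ≈ -6.8571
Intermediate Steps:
G(u, d) = -1/u + d/u
h(E, q) = 6/(-2 + 1/q)
P = -4/7 (P = (-2 + 6)/(-14 + 7) = 4/(-7) = 4*(-1/7) = -4/7 ≈ -0.57143)
(h(0, 2)*P)*G(6 - 1*5, -2) = (-6*2/(-1 + 2*2)*(-4/7))*((-1 - 2)/(6 - 1*5)) = (-6*2/(-1 + 4)*(-4/7))*(-3/(6 - 5)) = (-6*2/3*(-4/7))*(-3/1) = (-6*2*1/3*(-4/7))*(1*(-3)) = -4*(-4/7)*(-3) = (16/7)*(-3) = -48/7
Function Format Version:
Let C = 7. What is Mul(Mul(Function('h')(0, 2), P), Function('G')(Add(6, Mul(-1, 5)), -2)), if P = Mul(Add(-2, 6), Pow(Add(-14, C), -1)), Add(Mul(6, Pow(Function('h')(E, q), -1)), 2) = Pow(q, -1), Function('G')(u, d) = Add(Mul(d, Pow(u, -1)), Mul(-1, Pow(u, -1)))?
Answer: Rational(-48, 7) ≈ -6.8571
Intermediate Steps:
Function('G')(u, d) = Add(Mul(-1, Pow(u, -1)), Mul(d, Pow(u, -1)))
Function('h')(E, q) = Mul(6, Pow(Add(-2, Pow(q, -1)), -1))
P = Rational(-4, 7) (P = Mul(Add(-2, 6), Pow(Add(-14, 7), -1)) = Mul(4, Pow(-7, -1)) = Mul(4, Rational(-1, 7)) = Rational(-4, 7) ≈ -0.57143)
Mul(Mul(Function('h')(0, 2), P), Function('G')(Add(6, Mul(-1, 5)), -2)) = Mul(Mul(Mul(-6, 2, Pow(Add(-1, Mul(2, 2)), -1)), Rational(-4, 7)), Mul(Pow(Add(6, Mul(-1, 5)), -1), Add(-1, -2))) = Mul(Mul(Mul(-6, 2, Pow(Add(-1, 4), -1)), Rational(-4, 7)), Mul(Pow(Add(6, -5), -1), -3)) = Mul(Mul(Mul(-6, 2, Pow(3, -1)), Rational(-4, 7)), Mul(Pow(1, -1), -3)) = Mul(Mul(Mul(-6, 2, Rational(1, 3)), Rational(-4, 7)), Mul(1, -3)) = Mul(Mul(-4, Rational(-4, 7)), -3) = Mul(Rational(16, 7), -3) = Rational(-48, 7)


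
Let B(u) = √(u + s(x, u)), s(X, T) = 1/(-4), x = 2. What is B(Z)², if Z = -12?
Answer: -49/4 ≈ -12.250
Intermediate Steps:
s(X, T) = -¼
B(u) = √(-¼ + u) (B(u) = √(u - ¼) = √(-¼ + u))
B(Z)² = (√(-1 + 4*(-12))/2)² = (√(-1 - 48)/2)² = (√(-49)/2)² = ((7*I)/2)² = (7*I/2)² = -49/4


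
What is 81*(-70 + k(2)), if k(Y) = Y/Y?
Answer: -5589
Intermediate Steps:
k(Y) = 1
81*(-70 + k(2)) = 81*(-70 + 1) = 81*(-69) = -5589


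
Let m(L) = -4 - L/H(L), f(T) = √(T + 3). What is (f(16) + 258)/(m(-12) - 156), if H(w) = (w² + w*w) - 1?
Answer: -37023/22954 - 287*√19/45908 ≈ -1.6402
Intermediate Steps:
f(T) = √(3 + T)
H(w) = -1 + 2*w² (H(w) = (w² + w²) - 1 = 2*w² - 1 = -1 + 2*w²)
m(L) = -4 - L/(-1 + 2*L²)
(f(16) + 258)/(m(-12) - 156) = (√(3 + 16) + 258)/((4 - 1*(-12) - 8*(-12)²)/(-1 + 2*(-12)²) - 156) = (√19 + 258)/((4 + 12 - 8*144)/(-1 + 2*144) - 156) = (258 + √19)/((4 + 12 - 1152)/(-1 + 288) - 156) = (258 + √19)/(-1136/287 - 156) = (258 + √19)/(-45908/287) = (258 + √19)*(-287/45908) = -37023/22954 - 287*√19/45908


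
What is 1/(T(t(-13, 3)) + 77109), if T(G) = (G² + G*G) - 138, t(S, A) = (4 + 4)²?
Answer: 1/85163 ≈ 1.1742e-5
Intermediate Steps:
t(S, A) = 64 (t(S, A) = 8² = 64)
T(G) = -138 + 2*G² (T(G) = (G² + G²) - 138 = 2*G² - 138 = -138 + 2*G²)
1/(T(t(-13, 3)) + 77109) = 1/((-138 + 2*64²) + 77109) = 1/((-138 + 2*4096) + 77109) = 1/((-138 + 8192) + 77109) = 1/(8054 + 77109) = 1/85163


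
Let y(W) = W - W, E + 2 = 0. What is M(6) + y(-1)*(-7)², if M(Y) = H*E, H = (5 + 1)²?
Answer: -72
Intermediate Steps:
E = -2 (E = -2 + 0 = -2)
y(W) = 0
H = 36 (H = 6² = 36)
M(Y) = -72 (M(Y) = 36*(-2) = -72)
M(6) + y(-1)*(-7)² = -72 + 0*(-7)² = -72 + 0*49 = -72 + 0 = -72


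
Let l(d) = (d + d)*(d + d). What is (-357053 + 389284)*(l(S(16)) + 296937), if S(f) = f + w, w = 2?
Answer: 9612347823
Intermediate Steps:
S(f) = 2 + f (S(f) = f + 2 = 2 + f)
l(d) = 4*d² (l(d) = (2*d)*(2*d) = 4*d²)
(-357053 + 389284)*(l(S(16)) + 296937) = (-357053 + 389284)*(4*(2 + 16)² + 296937) = 32231*(4*18² + 296937) = 32231*(4*324 + 296937) = 32231*(1296 + 296937) = 32231*298233 = 9612347823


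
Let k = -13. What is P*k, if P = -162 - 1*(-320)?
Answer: -2054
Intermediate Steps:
P = 158 (P = -162 + 320 = 158)
P*k = 158*(-13) = -2054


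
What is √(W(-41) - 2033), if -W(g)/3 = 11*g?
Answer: 2*I*√170 ≈ 26.077*I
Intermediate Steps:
W(g) = -33*g
√(W(-41) - 2033) = √(-33*(-41) - 2033) = √(1353 - 2033) = √(-680) = 2*I*√170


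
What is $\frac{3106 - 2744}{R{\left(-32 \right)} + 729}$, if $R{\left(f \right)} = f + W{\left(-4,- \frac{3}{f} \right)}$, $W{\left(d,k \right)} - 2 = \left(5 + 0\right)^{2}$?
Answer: $\frac{1}{2} \approx 0.5$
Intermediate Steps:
$W{\left(d,k \right)} = 27$ ($W{\left(d,k \right)} = 2 + \left(5 + 0\right)^{2} = 2 + 5^{2} = 2 + 25 = 27$)
$R{\left(f \right)} = 27 + f$ ($R{\left(f \right)} = f + 27 = 27 + f$)
$\frac{3106 - 2744}{R{\left(-32 \right)} + 729} = \frac{3106 - 2744}{\left(27 - 32\right) + 729} = \frac{362}{-5 + 729} = \frac{362}{724} = 362 \cdot \frac{1}{724} = \frac{1}{2}$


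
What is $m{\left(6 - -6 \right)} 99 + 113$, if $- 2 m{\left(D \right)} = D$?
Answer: $-481$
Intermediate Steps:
$m{\left(D \right)} = - \frac{D}{2}$
$m{\left(6 - -6 \right)} 99 + 113 = - \frac{6 - -6}{2} \cdot 99 + 113 = - \frac{6 + 6}{2} \cdot 99 + 113 = \left(- \frac{1}{2}\right) 12 \cdot 99 + 113 = \left(-6\right) 99 + 113 = -594 + 113 = -481$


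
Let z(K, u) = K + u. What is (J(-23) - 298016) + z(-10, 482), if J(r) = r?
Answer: -297567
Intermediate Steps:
(J(-23) - 298016) + z(-10, 482) = (-23 - 298016) + (-10 + 482) = -298039 + 472 = -297567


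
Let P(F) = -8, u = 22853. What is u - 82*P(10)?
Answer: 23509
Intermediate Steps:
u - 82*P(10) = 22853 - 82*(-8) = 22853 - 1*(-656) = 22853 + 656 = 23509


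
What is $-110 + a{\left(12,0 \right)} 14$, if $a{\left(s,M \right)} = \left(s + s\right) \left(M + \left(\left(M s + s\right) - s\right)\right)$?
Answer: $-110$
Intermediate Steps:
$a{\left(s,M \right)} = 2 s \left(M + M s\right)$ ($a{\left(s,M \right)} = 2 s \left(M + \left(\left(s + M s\right) - s\right)\right) = 2 s \left(M + M s\right)$)
$-110 + a{\left(12,0 \right)} 14 = -110 + 2 \cdot 0 \cdot 12 \left(1 + 12\right) 14 = -110 + 2 \cdot 0 \cdot 12 \cdot 13 \cdot 14 = -110 + 0 \cdot 14 = -110 + 0 = -110$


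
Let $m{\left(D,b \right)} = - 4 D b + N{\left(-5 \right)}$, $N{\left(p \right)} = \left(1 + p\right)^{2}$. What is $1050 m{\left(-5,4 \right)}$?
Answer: $100800$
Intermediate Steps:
$m{\left(D,b \right)} = 16 - 4 D b$ ($m{\left(D,b \right)} = - 4 D b + \left(1 - 5\right)^{2} = - 4 D b + \left(-4\right)^{2} = - 4 D b + 16 = 16 - 4 D b$)
$1050 m{\left(-5,4 \right)} = 1050 \left(16 - \left(-20\right) 4\right) = 1050 \left(16 + 80\right) = 1050 \cdot 96 = 100800$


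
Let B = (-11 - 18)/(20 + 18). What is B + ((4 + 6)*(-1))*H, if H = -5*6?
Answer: 11371/38 ≈ 299.24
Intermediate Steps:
B = -29/38 ≈ -0.76316
H = -30
B + ((4 + 6)*(-1))*H = -29/38 + ((4 + 6)*(-1))*(-30) = -29/38 + (10*(-1))*(-30) = -29/38 - 10*(-30) = -29/38 + 300 = 11371/38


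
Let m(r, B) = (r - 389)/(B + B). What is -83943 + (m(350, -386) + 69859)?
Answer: -10872809/772 ≈ -14084.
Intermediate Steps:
m(r, B) = (-389 + r)/(2*B) (m(r, B) = (-389 + r)/((2*B)) = (-389 + r)*(1/(2*B)) = (-389 + r)/(2*B))
-83943 + (m(350, -386) + 69859) = -83943 + ((½)*(-389 + 350)/(-386) + 69859) = -83943 + ((½)*(-1/386)*(-39) + 69859) = -83943 + (39/772 + 69859) = -83943 + 53931187/772 = -10872809/772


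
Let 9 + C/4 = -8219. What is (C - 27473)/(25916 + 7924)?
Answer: -12077/6768 ≈ -1.7844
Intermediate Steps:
C = -32912 (C = -36 + 4*(-8219) = -36 - 32876 = -32912)
(C - 27473)/(25916 + 7924) = (-32912 - 27473)/(25916 + 7924) = -60385/33840 = -60385*1/33840 = -12077/6768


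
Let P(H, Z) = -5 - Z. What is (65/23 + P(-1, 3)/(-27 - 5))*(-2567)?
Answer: -726461/92 ≈ -7896.3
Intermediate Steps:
(65/23 + P(-1, 3)/(-27 - 5))*(-2567) = (65/23 + (-5 - 1*3)/(-27 - 5))*(-2567) = (65*(1/23) + (-5 - 3)/(-32))*(-2567) = (65/23 - 8*(-1/32))*(-2567) = (65/23 + ¼)*(-2567) = (283/92)*(-2567) = -726461/92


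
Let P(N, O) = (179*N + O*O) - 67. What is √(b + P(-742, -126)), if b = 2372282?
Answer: √2255273 ≈ 1501.8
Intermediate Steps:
P(N, O) = -67 + O² + 179*N (P(N, O) = (179*N + O²) - 67 = (O² + 179*N) - 67 = -67 + O² + 179*N)
√(b + P(-742, -126)) = √(2372282 + (-67 + (-126)² + 179*(-742))) = √(2372282 + (-67 + 15876 - 132818)) = √(2372282 - 117009) = √2255273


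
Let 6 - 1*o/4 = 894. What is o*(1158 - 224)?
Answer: -3317568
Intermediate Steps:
o = -3552 (o = 24 - 4*894 = 24 - 3576 = -3552)
o*(1158 - 224) = -3552*(1158 - 224) = -3552*934 = -3317568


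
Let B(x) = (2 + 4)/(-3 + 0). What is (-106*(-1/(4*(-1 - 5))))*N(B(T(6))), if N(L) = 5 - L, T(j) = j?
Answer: -371/12 ≈ -30.917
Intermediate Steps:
B(x) = -2 (B(x) = 6/(-3) = 6*(-⅓) = -2)
(-106*(-1/(4*(-1 - 5))))*N(B(T(6))) = (-106*(-1/(4*(-1 - 5))))*(5 - 1*(-2)) = (-106/((-6*(-4))))*(5 + 2) = -106/24*7 = -106*1/24*7 = -53/12*7 = -371/12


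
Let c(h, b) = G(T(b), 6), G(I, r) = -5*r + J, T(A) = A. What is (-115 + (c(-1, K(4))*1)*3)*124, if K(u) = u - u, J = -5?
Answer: -27280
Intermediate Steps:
K(u) = 0
G(I, r) = -5 - 5*r (G(I, r) = -5*r - 5 = -5 - 5*r)
c(h, b) = -35 (c(h, b) = -5 - 5*6 = -5 - 30 = -35)
(-115 + (c(-1, K(4))*1)*3)*124 = (-115 - 35*1*3)*124 = (-115 - 35*3)*124 = (-115 - 105)*124 = -220*124 = -27280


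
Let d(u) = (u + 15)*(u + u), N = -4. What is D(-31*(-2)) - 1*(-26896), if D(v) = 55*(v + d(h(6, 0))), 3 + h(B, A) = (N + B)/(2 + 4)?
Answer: 240194/9 ≈ 26688.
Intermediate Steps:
h(B, A) = -11/3 + B/6 (h(B, A) = -3 + (-4 + B)/(2 + 4) = -3 + (-4 + B)/6 = -3 + (-4 + B)*(⅙) = -3 + (-⅔ + B/6) = -11/3 + B/6)
d(u) = 2*u*(15 + u) (d(u) = (15 + u)*(2*u) = 2*u*(15 + u))
D(v) = -32560/9 + 55*v (D(v) = 55*(v + 2*(-11/3 + (⅙)*6)*(15 + (-11/3 + (⅙)*6))) = 55*(v + 2*(-11/3 + 1)*(15 + (-11/3 + 1))) = 55*(v + 2*(-8/3)*(15 - 8/3)) = 55*(v + 2*(-8/3)*(37/3)) = 55*(v - 592/9) = 55*(-592/9 + v) = -32560/9 + 55*v)
D(-31*(-2)) - 1*(-26896) = (-32560/9 + 55*(-31*(-2))) - 1*(-26896) = (-32560/9 + 55*62) + 26896 = (-32560/9 + 3410) + 26896 = -1870/9 + 26896 = 240194/9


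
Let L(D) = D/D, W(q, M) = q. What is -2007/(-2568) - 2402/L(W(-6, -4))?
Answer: -2055443/856 ≈ -2401.2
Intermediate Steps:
L(D) = 1
-2007/(-2568) - 2402/L(W(-6, -4)) = -2007/(-2568) - 2402/1 = -2007*(-1/2568) - 2402*1 = 669/856 - 2402 = -2055443/856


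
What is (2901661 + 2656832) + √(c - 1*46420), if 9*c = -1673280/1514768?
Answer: 5558493 + 2*I*√104015622286110/94673 ≈ 5.5585e+6 + 215.45*I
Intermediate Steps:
c = -11620/94673 (c = (-1673280/1514768)/9 = (-1673280*1/1514768)/9 = (⅑)*(-104580/94673) = -11620/94673 ≈ -0.12274)
(2901661 + 2656832) + √(c - 1*46420) = (2901661 + 2656832) + √(-11620/94673 - 1*46420) = 5558493 + √(-11620/94673 - 46420) = 5558493 + √(-4394732280/94673) = 5558493 + 2*I*√104015622286110/94673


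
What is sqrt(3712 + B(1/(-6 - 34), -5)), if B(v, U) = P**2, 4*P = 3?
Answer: sqrt(59401)/4 ≈ 60.931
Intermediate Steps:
P = 3/4 (P = (1/4)*3 = 3/4 ≈ 0.75000)
B(v, U) = 9/16 (B(v, U) = (3/4)**2 = 9/16)
sqrt(3712 + B(1/(-6 - 34), -5)) = sqrt(3712 + 9/16) = sqrt(59401/16) = sqrt(59401)/4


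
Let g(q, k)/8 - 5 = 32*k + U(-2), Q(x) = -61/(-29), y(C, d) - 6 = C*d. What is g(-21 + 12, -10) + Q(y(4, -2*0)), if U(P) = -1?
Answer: -73251/29 ≈ -2525.9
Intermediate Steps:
y(C, d) = 6 + C*d
Q(x) = 61/29 (Q(x) = -61*(-1/29) = 61/29)
g(q, k) = 32 + 256*k (g(q, k) = 40 + 8*(32*k - 1) = 40 + 8*(-1 + 32*k) = 40 + (-8 + 256*k) = 32 + 256*k)
g(-21 + 12, -10) + Q(y(4, -2*0)) = (32 + 256*(-10)) + 61/29 = (32 - 2560) + 61/29 = -2528 + 61/29 = -73251/29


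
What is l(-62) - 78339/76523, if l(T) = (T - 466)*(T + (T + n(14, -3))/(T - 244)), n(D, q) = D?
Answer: 42476891629/1300891 ≈ 32652.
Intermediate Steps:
l(T) = (-466 + T)*(T + (14 + T)/(-244 + T)) (l(T) = (T - 466)*(T + (T + 14)/(T - 244)) = (-466 + T)*(T + (14 + T)/(-244 + T)))
l(-62) - 78339/76523 = (-6524 + (-62)**3 - 709*(-62)**2 + 113252*(-62))/(-244 - 62) - 78339/76523 = (-6524 - 238328 - 709*3844 - 7021624)/(-306) - 78339*1/76523 = -(-6524 - 238328 - 2725396 - 7021624)/306 - 78339/76523 = -1/306*(-9991872) - 78339/76523 = 555104/17 - 78339/76523 = 42476891629/1300891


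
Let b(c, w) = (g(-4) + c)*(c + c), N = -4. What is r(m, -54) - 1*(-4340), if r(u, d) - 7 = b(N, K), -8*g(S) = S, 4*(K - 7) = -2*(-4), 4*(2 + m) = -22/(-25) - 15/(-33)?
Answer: 4375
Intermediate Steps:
m = -1833/1100 (m = -2 + (-22/(-25) - 15/(-33))/4 = -2 + (-22*(-1/25) - 15*(-1/33))/4 = -2 + (22/25 + 5/11)/4 = -2 + (¼)*(367/275) = -2 + 367/1100 = -1833/1100 ≈ -1.6664)
K = 9 (K = 7 + (-2*(-4))/4 = 7 + (¼)*8 = 7 + 2 = 9)
g(S) = -S/8
b(c, w) = 2*c*(½ + c) (b(c, w) = (-⅛*(-4) + c)*(c + c) = (½ + c)*(2*c) = 2*c*(½ + c))
r(u, d) = 35 (r(u, d) = 7 - 4*(1 + 2*(-4)) = 7 - 4*(1 - 8) = 7 - 4*(-7) = 7 + 28 = 35)
r(m, -54) - 1*(-4340) = 35 - 1*(-4340) = 35 + 4340 = 4375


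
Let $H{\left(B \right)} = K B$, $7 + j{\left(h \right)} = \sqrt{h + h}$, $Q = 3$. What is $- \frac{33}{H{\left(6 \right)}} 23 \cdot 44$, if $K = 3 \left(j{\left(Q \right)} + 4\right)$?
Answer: $\frac{5566}{3} + \frac{5566 \sqrt{6}}{9} \approx 3370.2$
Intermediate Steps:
$j{\left(h \right)} = -7 + \sqrt{2} \sqrt{h}$ ($j{\left(h \right)} = -7 + \sqrt{h + h} = -7 + \sqrt{2 h} = -7 + \sqrt{2} \sqrt{h}$)
$K = -9 + 3 \sqrt{6}$ ($K = 3 \left(\left(-7 + \sqrt{2} \sqrt{3}\right) + 4\right) = 3 \left(\left(-7 + \sqrt{6}\right) + 4\right) = 3 \left(-3 + \sqrt{6}\right) = -9 + 3 \sqrt{6} \approx -1.6515$)
$H{\left(B \right)} = B \left(-9 + 3 \sqrt{6}\right)$ ($H{\left(B \right)} = \left(-9 + 3 \sqrt{6}\right) B = B \left(-9 + 3 \sqrt{6}\right)$)
$- \frac{33}{H{\left(6 \right)}} 23 \cdot 44 = - \frac{33}{3 \cdot 6 \left(-3 + \sqrt{6}\right)} 23 \cdot 44 = - \frac{33}{-54 + 18 \sqrt{6}} \cdot 23 \cdot 44 = - \frac{759}{-54 + 18 \sqrt{6}} \cdot 44 = - \frac{33396}{-54 + 18 \sqrt{6}}$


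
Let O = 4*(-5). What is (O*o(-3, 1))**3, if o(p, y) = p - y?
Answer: 512000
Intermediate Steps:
O = -20
(O*o(-3, 1))**3 = (-20*(-3 - 1*1))**3 = (-20*(-3 - 1))**3 = (-20*(-4))**3 = 80**3 = 512000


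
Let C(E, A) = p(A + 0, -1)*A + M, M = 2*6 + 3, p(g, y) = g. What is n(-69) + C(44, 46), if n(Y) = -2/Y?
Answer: 147041/69 ≈ 2131.0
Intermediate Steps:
M = 15 (M = 12 + 3 = 15)
C(E, A) = 15 + A² (C(E, A) = (A + 0)*A + 15 = A*A + 15 = A² + 15 = 15 + A²)
n(-69) + C(44, 46) = -2/(-69) + (15 + 46²) = -2*(-1/69) + (15 + 2116) = 2/69 + 2131 = 147041/69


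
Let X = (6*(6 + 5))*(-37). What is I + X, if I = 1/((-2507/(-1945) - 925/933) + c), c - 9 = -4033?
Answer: -17830881502713/7301752534 ≈ -2442.0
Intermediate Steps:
c = -4024 (c = 9 - 4033 = -4024)
I = -1814685/7301752534 (I = 1/((-2507/(-1945) - 925/933) - 4024) = 1/((-2507*(-1/1945) - 925*1/933) - 4024) = 1/((2507/1945 - 925/933) - 4024) = 1/(539906/1814685 - 4024) = 1/(-7301752534/1814685) = -1814685/7301752534 ≈ -0.00024853)
X = -2442 (X = (6*11)*(-37) = 66*(-37) = -2442)
I + X = -1814685/7301752534 - 2442 = -17830881502713/7301752534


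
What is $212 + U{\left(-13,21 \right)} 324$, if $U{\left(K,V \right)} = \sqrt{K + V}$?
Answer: $212 + 648 \sqrt{2} \approx 1128.4$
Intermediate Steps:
$212 + U{\left(-13,21 \right)} 324 = 212 + \sqrt{-13 + 21} \cdot 324 = 212 + \sqrt{8} \cdot 324 = 212 + 2 \sqrt{2} \cdot 324 = 212 + 648 \sqrt{2}$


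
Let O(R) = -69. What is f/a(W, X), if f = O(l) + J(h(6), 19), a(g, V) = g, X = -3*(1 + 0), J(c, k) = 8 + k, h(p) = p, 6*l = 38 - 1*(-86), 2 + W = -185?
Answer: 42/187 ≈ 0.22460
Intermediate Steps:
W = -187 (W = -2 - 185 = -187)
l = 62/3 (l = (38 - 1*(-86))/6 = (38 + 86)/6 = (1/6)*124 = 62/3 ≈ 20.667)
X = -3 (X = -3*1 = -3)
f = -42 (f = -69 + (8 + 19) = -69 + 27 = -42)
f/a(W, X) = -42/(-187) = -42*(-1/187) = 42/187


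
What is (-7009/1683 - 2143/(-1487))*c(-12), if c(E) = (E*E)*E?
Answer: 1308617088/278069 ≈ 4706.1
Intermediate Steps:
c(E) = E³ (c(E) = E²*E = E³)
(-7009/1683 - 2143/(-1487))*c(-12) = (-7009/1683 - 2143/(-1487))*(-12)³ = (-7009*1/1683 - 2143*(-1/1487))*(-1728) = (-7009/1683 + 2143/1487)*(-1728) = -6815714/2502621*(-1728) = 1308617088/278069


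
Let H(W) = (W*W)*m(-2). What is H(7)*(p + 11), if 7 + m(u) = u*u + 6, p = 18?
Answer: 4263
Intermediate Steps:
m(u) = -1 + u² (m(u) = -7 + (u*u + 6) = -7 + (u² + 6) = -7 + (6 + u²) = -1 + u²)
H(W) = 3*W² (H(W) = (W*W)*(-1 + (-2)²) = W²*(-1 + 4) = W²*3 = 3*W²)
H(7)*(p + 11) = (3*7²)*(18 + 11) = (3*49)*29 = 147*29 = 4263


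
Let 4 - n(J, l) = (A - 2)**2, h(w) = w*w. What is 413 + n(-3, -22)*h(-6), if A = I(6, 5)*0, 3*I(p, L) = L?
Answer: 413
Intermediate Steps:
I(p, L) = L/3
A = 0 (A = ((1/3)*5)*0 = (5/3)*0 = 0)
h(w) = w**2
n(J, l) = 0 (n(J, l) = 4 - (0 - 2)**2 = 4 - 1*(-2)**2 = 4 - 1*4 = 4 - 4 = 0)
413 + n(-3, -22)*h(-6) = 413 + 0*(-6)**2 = 413 + 0*36 = 413 + 0 = 413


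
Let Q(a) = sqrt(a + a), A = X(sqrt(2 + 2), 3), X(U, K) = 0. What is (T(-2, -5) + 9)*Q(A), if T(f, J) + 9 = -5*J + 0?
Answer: 0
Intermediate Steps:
A = 0
Q(a) = sqrt(2)*sqrt(a) (Q(a) = sqrt(2*a) = sqrt(2)*sqrt(a))
T(f, J) = -9 - 5*J (T(f, J) = -9 + (-5*J + 0) = -9 - 5*J)
(T(-2, -5) + 9)*Q(A) = ((-9 - 5*(-5)) + 9)*(sqrt(2)*sqrt(0)) = ((-9 + 25) + 9)*(sqrt(2)*0) = (16 + 9)*0 = 25*0 = 0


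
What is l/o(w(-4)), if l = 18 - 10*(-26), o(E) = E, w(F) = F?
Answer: -139/2 ≈ -69.500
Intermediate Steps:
l = 278 (l = 18 + 260 = 278)
l/o(w(-4)) = 278/(-4) = 278*(-1/4) = -139/2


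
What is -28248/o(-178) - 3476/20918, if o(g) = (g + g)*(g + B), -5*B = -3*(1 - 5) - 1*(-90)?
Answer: -261375917/461702096 ≈ -0.56611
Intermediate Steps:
B = -102/5 (B = -(-3*(1 - 5) - 1*(-90))/5 = -(-3*(-4) + 90)/5 = -(12 + 90)/5 = -⅕*102 = -102/5 ≈ -20.400)
o(g) = 2*g*(-102/5 + g) (o(g) = (g + g)*(g - 102/5) = (2*g)*(-102/5 + g) = 2*g*(-102/5 + g))
-28248/o(-178) - 3476/20918 = -28248*(-5/(356*(-102 + 5*(-178)))) - 3476/20918 = -28248*(-5/(356*(-102 - 890))) - 3476*1/20918 = -28248/((⅖)*(-178)*(-992)) - 1738/10459 = -28248/353152/5 - 1738/10459 = -28248*5/353152 - 1738/10459 = -17655/44144 - 1738/10459 = -261375917/461702096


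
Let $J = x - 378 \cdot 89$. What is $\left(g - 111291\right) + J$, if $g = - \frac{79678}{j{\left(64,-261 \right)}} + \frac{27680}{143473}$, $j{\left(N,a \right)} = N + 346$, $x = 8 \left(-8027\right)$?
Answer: $- \frac{6157193214232}{29411965} \approx -2.0934 \cdot 10^{5}$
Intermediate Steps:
$x = -64216$
$j{\left(N,a \right)} = 346 + N$
$g = - \frac{5710146447}{29411965}$ ($g = - \frac{79678}{346 + 64} + \frac{27680}{143473} = - \frac{79678}{410} + 27680 \cdot \frac{1}{143473} = \left(-79678\right) \frac{1}{410} + \frac{27680}{143473} = - \frac{39839}{205} + \frac{27680}{143473} = - \frac{5710146447}{29411965} \approx -194.14$)
$J = -97858$ ($J = -64216 - 378 \cdot 89 = -64216 - 33642 = -97858$)
$\left(g - 111291\right) + J = \left(- \frac{5710146447}{29411965} - 111291\right) - 97858 = - \frac{3278997143262}{29411965} - 97858 = - \frac{6157193214232}{29411965}$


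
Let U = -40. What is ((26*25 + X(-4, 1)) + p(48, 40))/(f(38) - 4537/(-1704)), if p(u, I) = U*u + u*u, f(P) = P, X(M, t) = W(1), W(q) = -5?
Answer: 1753416/69289 ≈ 25.306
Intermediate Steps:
X(M, t) = -5
p(u, I) = u² - 40*u (p(u, I) = -40*u + u*u = -40*u + u² = u² - 40*u)
((26*25 + X(-4, 1)) + p(48, 40))/(f(38) - 4537/(-1704)) = ((26*25 - 5) + 48*(-40 + 48))/(38 - 4537/(-1704)) = ((650 - 5) + 48*8)/(38 - 4537*(-1/1704)) = (645 + 384)/(38 + 4537/1704) = 1029/(69289/1704) = 1029*(1704/69289) = 1753416/69289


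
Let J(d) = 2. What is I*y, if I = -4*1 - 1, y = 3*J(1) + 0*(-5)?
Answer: -30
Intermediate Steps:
y = 6 (y = 3*2 + 0*(-5) = 6 + 0 = 6)
I = -5 (I = -4 - 1 = -5)
I*y = -5*6 = -30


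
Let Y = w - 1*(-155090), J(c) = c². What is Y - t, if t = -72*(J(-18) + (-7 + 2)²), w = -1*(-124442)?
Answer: 304660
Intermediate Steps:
w = 124442
Y = 279532 (Y = 124442 - 1*(-155090) = 124442 + 155090 = 279532)
t = -25128 (t = -72*((-18)² + (-7 + 2)²) = -72*(324 + (-5)²) = -72*(324 + 25) = -72*349 = -25128)
Y - t = 279532 - 1*(-25128) = 279532 + 25128 = 304660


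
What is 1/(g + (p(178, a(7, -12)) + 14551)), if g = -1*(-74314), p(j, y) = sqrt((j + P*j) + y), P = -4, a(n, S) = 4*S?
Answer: 88865/7896988807 - I*sqrt(582)/7896988807 ≈ 1.1253e-5 - 3.0549e-9*I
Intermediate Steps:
p(j, y) = sqrt(y - 3*j) (p(j, y) = sqrt((j - 4*j) + y) = sqrt(-3*j + y) = sqrt(y - 3*j))
g = 74314
1/(g + (p(178, a(7, -12)) + 14551)) = 1/(74314 + (sqrt(4*(-12) - 3*178) + 14551)) = 1/(74314 + (sqrt(-48 - 534) + 14551)) = 1/(74314 + (sqrt(-582) + 14551)) = 1/(74314 + (I*sqrt(582) + 14551)) = 1/(74314 + (14551 + I*sqrt(582))) = 1/(88865 + I*sqrt(582))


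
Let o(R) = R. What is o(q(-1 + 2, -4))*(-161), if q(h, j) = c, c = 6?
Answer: -966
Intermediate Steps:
q(h, j) = 6
o(q(-1 + 2, -4))*(-161) = 6*(-161) = -966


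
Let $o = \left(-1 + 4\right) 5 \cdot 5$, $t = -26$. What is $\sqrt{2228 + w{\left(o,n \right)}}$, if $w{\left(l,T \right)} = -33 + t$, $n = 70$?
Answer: $3 \sqrt{241} \approx 46.573$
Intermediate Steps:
$o = 75$ ($o = 3 \cdot 25 = 75$)
$w{\left(l,T \right)} = -59$ ($w{\left(l,T \right)} = -33 - 26 = -59$)
$\sqrt{2228 + w{\left(o,n \right)}} = \sqrt{2228 - 59} = \sqrt{2169} = 3 \sqrt{241}$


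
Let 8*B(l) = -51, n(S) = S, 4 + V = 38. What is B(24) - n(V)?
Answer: -323/8 ≈ -40.375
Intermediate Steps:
V = 34 (V = -4 + 38 = 34)
B(l) = -51/8 (B(l) = (1/8)*(-51) = -51/8)
B(24) - n(V) = -51/8 - 1*34 = -51/8 - 34 = -323/8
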